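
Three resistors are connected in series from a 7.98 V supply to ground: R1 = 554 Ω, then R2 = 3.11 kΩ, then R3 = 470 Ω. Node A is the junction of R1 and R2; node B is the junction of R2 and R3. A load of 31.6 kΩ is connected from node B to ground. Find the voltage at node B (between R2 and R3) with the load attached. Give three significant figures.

V ≈ 0.895 V

At node B, R3 is in parallel with the load: R3‖R_L = 463.1 Ω.
Below node A the resistance is R2 + (R3‖R_L) = 3573 Ω, so V_A = 7.98 × 3573/4127 = 6.909 V.
Then V_B = V_A × (R3‖R_L)/(R2 + R3‖R_L) = 6.909 × 463.1/3573 = 0.895 V.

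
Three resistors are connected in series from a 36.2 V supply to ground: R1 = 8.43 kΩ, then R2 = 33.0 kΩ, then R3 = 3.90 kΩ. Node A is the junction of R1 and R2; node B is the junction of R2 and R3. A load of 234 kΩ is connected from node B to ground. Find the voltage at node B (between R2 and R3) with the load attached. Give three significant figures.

At node B, R3 is in parallel with the load: R3‖R_L = 3.836 kΩ.
Below node A the resistance is R2 + (R3‖R_L) = 36.84 kΩ, so V_A = 36.2 × 36.84/45.27 = 29.46 V.
Then V_B = V_A × (R3‖R_L)/(R2 + R3‖R_L) = 29.46 × 3.836/36.84 = 3.07 V.

V ≈ 3.07 V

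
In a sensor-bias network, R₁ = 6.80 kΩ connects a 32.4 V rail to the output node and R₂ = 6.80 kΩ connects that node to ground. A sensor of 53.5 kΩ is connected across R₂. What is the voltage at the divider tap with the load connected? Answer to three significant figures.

V_out ≈ 15.2 V

The load sits in parallel with R₂: R₂‖R_L = (6.80 × 53.5) / (6.80 + 53.5) = 6.033 kΩ.
V_out = 32.4 × 6.033 / (6.80 + 6.033) = 32.4 × 6.033/12.83 = 15.2 V.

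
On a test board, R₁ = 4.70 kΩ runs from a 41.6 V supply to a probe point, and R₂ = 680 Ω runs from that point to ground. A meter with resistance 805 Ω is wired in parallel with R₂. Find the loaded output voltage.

The load sits in parallel with R₂: R₂‖R_L = (680 × 805) / (680 + 805) = 368.6 Ω.
V_out = 41.6 × 368.6 / (4700 + 368.6) = 41.6 × 368.6/5069 = 3.03 V.
(Unloaded it would have been 5.26 V.)

V_out ≈ 3.03 V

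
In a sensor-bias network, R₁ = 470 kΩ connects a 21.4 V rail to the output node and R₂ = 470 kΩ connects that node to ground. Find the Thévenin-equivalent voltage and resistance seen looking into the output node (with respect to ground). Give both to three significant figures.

V_th = 10.7 V, R_th = 235 kΩ

V_th is the open-circuit tap voltage: 21.4 × 470/(470 + 470) = 10.7 V.
With the supply zeroed, R₁ and R₂ appear in parallel from the tap: R_th = R₁‖R₂ = (470 × 470)/940.0 = 235 kΩ.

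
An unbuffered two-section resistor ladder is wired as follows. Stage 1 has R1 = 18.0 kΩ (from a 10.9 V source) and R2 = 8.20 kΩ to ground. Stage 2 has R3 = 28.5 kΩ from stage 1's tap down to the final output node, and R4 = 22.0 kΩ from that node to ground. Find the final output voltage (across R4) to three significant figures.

Stage 2 presents R3+R4 = 50.50 kΩ as a load on stage 1's tap.
Stage 1's lower leg becomes R2‖(R3+R4) = 7.055 kΩ, so V_mid = 10.9 × 7.055/25.05 = 3.069 V.
Stage 2 is itself unloaded: V_out = V_mid × R4/(R3+R4) = 3.069 × 22.0/50.50 = 1.34 V.

V_out ≈ 1.34 V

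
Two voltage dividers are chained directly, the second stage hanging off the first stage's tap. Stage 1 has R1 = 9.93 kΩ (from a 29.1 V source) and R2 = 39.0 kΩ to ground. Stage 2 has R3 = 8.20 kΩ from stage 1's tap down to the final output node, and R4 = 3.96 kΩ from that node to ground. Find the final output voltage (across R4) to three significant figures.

Stage 2 presents R3+R4 = 12.16 kΩ as a load on stage 1's tap.
Stage 1's lower leg becomes R2‖(R3+R4) = 9.270 kΩ, so V_mid = 29.1 × 9.270/19.20 = 14.05 V.
Stage 2 is itself unloaded: V_out = V_mid × R4/(R3+R4) = 14.05 × 3.96/12.16 = 4.58 V.

V_out ≈ 4.58 V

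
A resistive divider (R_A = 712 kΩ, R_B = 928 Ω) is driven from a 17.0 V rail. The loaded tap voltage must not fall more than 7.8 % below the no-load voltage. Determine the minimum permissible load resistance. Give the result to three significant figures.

Output resistance R_th = R_A‖R_B = (712000 × 928)/712900 = 926.8 Ω.
The fractional drop is R_th/(R_th + R_L); requiring this ≤ 0.0780 gives R_L ≥ R_th(1/0.0780 − 1) = 926.8 × 11.82 = 11.0 kΩ.

R_L(min) ≈ 11.0 kΩ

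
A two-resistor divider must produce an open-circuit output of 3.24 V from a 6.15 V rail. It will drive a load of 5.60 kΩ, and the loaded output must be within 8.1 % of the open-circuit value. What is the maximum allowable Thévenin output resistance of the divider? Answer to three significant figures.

R_th ≤ 494 Ω

Loading drop = R_th/(R_th + R_L) ≤ 0.0810, so R_th ≤ R_L · ε/(1−ε) = 5.60 kΩ × 0.0810/0.9190 = 494 Ω.
(Any R1, R2 with R2/(R1+R2) = 0.527 and R1‖R2 ≤ 494 Ω will meet the spec.)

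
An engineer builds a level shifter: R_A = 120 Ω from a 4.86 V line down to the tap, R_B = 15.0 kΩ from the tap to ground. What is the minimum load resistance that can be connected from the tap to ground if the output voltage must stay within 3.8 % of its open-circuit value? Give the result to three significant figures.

R_L(min) ≈ 3.01 kΩ

Output resistance R_th = R_A‖R_B = (120 × 15000)/15120 = 119.0 Ω.
The fractional drop is R_th/(R_th + R_L); requiring this ≤ 0.0380 gives R_L ≥ R_th(1/0.0380 − 1) = 119.0 × 25.32 = 3.01 kΩ.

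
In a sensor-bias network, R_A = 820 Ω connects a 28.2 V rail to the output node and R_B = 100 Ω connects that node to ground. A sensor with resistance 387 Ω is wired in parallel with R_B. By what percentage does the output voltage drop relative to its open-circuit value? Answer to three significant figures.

18.7 %

The divider's output (Thévenin) resistance is R_A‖R_B = 89.13 Ω.
Fractional drop under load = R_th/(R_th + R_L) = 89.13 / (89.13 + 387) = 0.1872.
So the output falls by 18.7 %.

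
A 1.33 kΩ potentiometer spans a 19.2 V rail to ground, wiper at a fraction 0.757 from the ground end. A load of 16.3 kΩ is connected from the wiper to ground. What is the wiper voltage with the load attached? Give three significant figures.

The wiper splits the pot into (1−α)R = 323.2 Ω above and αR = 1007 Ω below.
Lower section ‖ load = 948.2 Ω.
V_wiper = 19.2 × 948.2/(323.2 + 948.2) = 14.3 V.

V ≈ 14.3 V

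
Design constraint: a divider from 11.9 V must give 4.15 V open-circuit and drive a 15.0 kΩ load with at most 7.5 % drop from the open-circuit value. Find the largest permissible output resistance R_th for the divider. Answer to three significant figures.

R_th ≤ 1.22 kΩ

Loading drop = R_th/(R_th + R_L) ≤ 0.0750, so R_th ≤ R_L · ε/(1−ε) = 15.0 kΩ × 0.0750/0.9250 = 1.22 kΩ.
(Any R1, R2 with R2/(R1+R2) = 0.349 and R1‖R2 ≤ 1.22 kΩ will meet the spec.)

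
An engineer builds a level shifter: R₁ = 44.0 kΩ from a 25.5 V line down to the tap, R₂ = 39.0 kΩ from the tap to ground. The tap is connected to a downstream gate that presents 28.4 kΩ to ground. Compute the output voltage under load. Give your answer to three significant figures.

V_out ≈ 6.93 V

The load sits in parallel with R₂: R₂‖R_L = (39.0 × 28.4) / (39.0 + 28.4) = 16.43 kΩ.
V_out = 25.5 × 16.43 / (44.0 + 16.43) = 25.5 × 16.43/60.43 = 6.93 V.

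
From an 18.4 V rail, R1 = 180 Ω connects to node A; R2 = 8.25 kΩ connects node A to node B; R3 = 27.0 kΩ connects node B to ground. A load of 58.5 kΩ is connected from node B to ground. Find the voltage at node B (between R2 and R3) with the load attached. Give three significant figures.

V ≈ 12.6 V

At node B, R3 is in parallel with the load: R3‖R_L = 18470 Ω.
Below node A the resistance is R2 + (R3‖R_L) = 26720 Ω, so V_A = 18.4 × 26720/26900 = 18.28 V.
Then V_B = V_A × (R3‖R_L)/(R2 + R3‖R_L) = 18.28 × 18470/26720 = 12.6 V.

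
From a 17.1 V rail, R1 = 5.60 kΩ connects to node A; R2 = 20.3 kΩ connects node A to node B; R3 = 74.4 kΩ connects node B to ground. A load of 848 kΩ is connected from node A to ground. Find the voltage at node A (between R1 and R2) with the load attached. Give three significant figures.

Below node A the series string R2+R3 = 94.70 kΩ sits in parallel with the 848 kΩ load: 85.19 kΩ.
V_A = 17.1 × 85.19/(5.60 + 85.19) = 16.0 V.

V ≈ 16.0 V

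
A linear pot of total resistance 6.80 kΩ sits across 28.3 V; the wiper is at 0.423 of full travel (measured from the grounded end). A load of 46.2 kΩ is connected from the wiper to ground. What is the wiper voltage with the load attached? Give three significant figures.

V ≈ 11.6 V

The wiper splits the pot into (1−α)R = 3.924 kΩ above and αR = 2.876 kΩ below.
Lower section ‖ load = 2.708 kΩ.
V_wiper = 28.3 × 2.708/(3.924 + 2.708) = 11.6 V.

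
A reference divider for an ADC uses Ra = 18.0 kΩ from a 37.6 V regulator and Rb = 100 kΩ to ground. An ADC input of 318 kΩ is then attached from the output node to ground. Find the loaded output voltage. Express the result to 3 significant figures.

V_out ≈ 30.4 V

The load sits in parallel with Rb: Rb‖R_L = (100 × 318) / (100 + 318) = 76.08 kΩ.
V_out = 37.6 × 76.08 / (18.0 + 76.08) = 37.6 × 76.08/94.08 = 30.4 V.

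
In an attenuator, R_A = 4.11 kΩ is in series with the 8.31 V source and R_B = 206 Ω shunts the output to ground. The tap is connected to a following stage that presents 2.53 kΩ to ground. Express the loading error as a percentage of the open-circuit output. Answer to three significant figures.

7.20 %

The divider's output (Thévenin) resistance is R_A‖R_B = 196.2 Ω.
Fractional drop under load = R_th/(R_th + R_L) = 196.2 / (196.2 + 2530) = 0.07196.
So the output falls by 7.20 %.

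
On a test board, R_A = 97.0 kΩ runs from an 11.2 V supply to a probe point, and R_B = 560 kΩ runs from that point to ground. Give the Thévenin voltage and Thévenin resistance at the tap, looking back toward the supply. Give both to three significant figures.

V_th = 9.55 V, R_th = 82.7 kΩ

V_th is the open-circuit tap voltage: 11.2 × 560/(97.0 + 560) = 9.55 V.
With the supply zeroed, R_A and R_B appear in parallel from the tap: R_th = R_A‖R_B = (97.0 × 560)/657.0 = 82.7 kΩ.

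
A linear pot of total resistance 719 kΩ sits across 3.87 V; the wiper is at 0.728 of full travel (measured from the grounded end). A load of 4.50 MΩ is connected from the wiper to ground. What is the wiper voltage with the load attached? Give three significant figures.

V ≈ 2.73 V

The wiper splits the pot into (1−α)R = 195.6 kΩ above and αR = 523.4 kΩ below.
Lower section ‖ load = 468.9 kΩ.
V_wiper = 3.87 × 468.9/(195.6 + 468.9) = 2.73 V.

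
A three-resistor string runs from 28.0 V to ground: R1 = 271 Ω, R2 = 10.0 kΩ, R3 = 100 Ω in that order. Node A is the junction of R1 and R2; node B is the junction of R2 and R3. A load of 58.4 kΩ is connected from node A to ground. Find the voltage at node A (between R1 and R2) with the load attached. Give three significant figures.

Below node A the series string R2+R3 = 10100 Ω sits in parallel with the 58400 Ω load: 8611 Ω.
V_A = 28.0 × 8611/(271 + 8611) = 27.1 V.

V ≈ 27.1 V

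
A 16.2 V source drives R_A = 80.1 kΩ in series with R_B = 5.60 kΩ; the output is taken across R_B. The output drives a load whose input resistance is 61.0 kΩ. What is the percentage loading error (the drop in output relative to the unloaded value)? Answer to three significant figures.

7.90 %

The divider's output (Thévenin) resistance is R_A‖R_B = 5.234 kΩ.
Fractional drop under load = R_th/(R_th + R_L) = 5.234 / (5.234 + 61.0) = 0.07902.
So the output falls by 7.90 %.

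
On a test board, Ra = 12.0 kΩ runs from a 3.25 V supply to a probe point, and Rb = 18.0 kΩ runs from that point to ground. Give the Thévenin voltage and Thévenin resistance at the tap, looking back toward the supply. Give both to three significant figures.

V_th = 1.95 V, R_th = 7.20 kΩ

V_th is the open-circuit tap voltage: 3.25 × 18.0/(12.0 + 18.0) = 1.95 V.
With the supply zeroed, Ra and Rb appear in parallel from the tap: R_th = Ra‖Rb = (12.0 × 18.0)/30.00 = 7.20 kΩ.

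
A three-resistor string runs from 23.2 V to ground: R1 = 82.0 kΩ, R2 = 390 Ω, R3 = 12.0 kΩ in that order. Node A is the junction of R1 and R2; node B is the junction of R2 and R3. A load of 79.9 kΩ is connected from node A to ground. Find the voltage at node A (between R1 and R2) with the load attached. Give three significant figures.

Below node A the series string R2+R3 = 12390 Ω sits in parallel with the 79900 Ω load: 10730 Ω.
V_A = 23.2 × 10730/(82000 + 10730) = 2.68 V.

V ≈ 2.68 V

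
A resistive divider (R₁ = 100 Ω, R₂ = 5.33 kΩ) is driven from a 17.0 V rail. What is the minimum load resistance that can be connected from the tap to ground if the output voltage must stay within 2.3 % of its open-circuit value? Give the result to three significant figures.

Output resistance R_th = R₁‖R₂ = (100 × 5330)/5430 = 98.16 Ω.
The fractional drop is R_th/(R_th + R_L); requiring this ≤ 0.0230 gives R_L ≥ R_th(1/0.0230 − 1) = 98.16 × 42.48 = 4.17 kΩ.

R_L(min) ≈ 4.17 kΩ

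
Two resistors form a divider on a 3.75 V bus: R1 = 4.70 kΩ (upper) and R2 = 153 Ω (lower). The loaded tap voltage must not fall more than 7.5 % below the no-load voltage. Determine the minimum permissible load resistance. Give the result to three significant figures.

Output resistance R_th = R1‖R2 = (4700 × 153)/4853 = 148.2 Ω.
The fractional drop is R_th/(R_th + R_L); requiring this ≤ 0.0750 gives R_L ≥ R_th(1/0.0750 − 1) = 148.2 × 12.33 = 1.83 kΩ.

R_L(min) ≈ 1.83 kΩ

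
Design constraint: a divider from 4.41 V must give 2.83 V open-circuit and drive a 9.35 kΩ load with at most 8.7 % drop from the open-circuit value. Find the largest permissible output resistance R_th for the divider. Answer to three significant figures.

Loading drop = R_th/(R_th + R_L) ≤ 0.0870, so R_th ≤ R_L · ε/(1−ε) = 9.35 kΩ × 0.0870/0.9130 = 891 Ω.
(Any R1, R2 with R2/(R1+R2) = 0.642 and R1‖R2 ≤ 891 Ω will meet the spec.)

R_th ≤ 891 Ω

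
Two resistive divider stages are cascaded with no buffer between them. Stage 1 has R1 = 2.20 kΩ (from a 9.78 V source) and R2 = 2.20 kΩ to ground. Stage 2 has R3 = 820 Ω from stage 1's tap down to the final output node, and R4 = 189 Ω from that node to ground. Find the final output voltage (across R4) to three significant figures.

V_out ≈ 0.438 V

Stage 2 presents R3+R4 = 1009 Ω as a load on stage 1's tap.
Stage 1's lower leg becomes R2‖(R3+R4) = 691.7 Ω, so V_mid = 9.78 × 691.7/2892 = 2.340 V.
Stage 2 is itself unloaded: V_out = V_mid × R4/(R3+R4) = 2.340 × 189/1009 = 0.438 V.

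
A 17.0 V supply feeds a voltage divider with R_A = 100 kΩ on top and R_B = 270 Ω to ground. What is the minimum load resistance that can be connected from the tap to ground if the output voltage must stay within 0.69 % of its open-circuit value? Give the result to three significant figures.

R_L(min) ≈ 38.8 kΩ

Output resistance R_th = R_A‖R_B = (100000 × 270)/100300 = 269.3 Ω.
The fractional drop is R_th/(R_th + R_L); requiring this ≤ 0.00690 gives R_L ≥ R_th(1/0.00690 − 1) = 269.3 × 143.9 = 38.8 kΩ.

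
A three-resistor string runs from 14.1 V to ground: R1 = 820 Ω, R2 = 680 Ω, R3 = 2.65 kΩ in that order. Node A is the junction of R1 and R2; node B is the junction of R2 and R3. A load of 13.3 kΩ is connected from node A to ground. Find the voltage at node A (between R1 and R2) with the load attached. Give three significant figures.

Below node A the series string R2+R3 = 3330 Ω sits in parallel with the 13300 Ω load: 2663 Ω.
V_A = 14.1 × 2663/(820 + 2663) = 10.8 V.

V ≈ 10.8 V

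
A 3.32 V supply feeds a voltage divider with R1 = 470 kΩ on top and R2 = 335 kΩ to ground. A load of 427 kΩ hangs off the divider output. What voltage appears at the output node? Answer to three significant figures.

The load sits in parallel with R2: R2‖R_L = (335 × 427) / (335 + 427) = 187.7 kΩ.
V_out = 3.32 × 187.7 / (470 + 187.7) = 3.32 × 187.7/657.7 = 0.948 V.
(Unloaded it would have been 1.38 V.)

V_out ≈ 0.948 V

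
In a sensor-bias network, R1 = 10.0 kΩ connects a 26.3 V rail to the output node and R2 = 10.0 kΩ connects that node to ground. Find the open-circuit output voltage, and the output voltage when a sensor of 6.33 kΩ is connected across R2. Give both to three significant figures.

Unloaded: 13.2 V; loaded: 7.35 V

Open-circuit: V = 26.3 × 10.0/(10.0 + 10.0) = 13.2 V.
With the load, R2 becomes R2‖R_L = 3.876 kΩ, so V = 26.3 × 3.876/13.88 = 7.35 V.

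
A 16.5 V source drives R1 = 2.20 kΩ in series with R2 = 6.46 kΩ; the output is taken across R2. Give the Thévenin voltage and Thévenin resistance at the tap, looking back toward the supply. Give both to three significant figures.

V_th is the open-circuit tap voltage: 16.5 × 6.46/(2.20 + 6.46) = 12.3 V.
With the supply zeroed, R1 and R2 appear in parallel from the tap: R_th = R1‖R2 = (2.20 × 6.46)/8.660 = 1.64 kΩ.

V_th = 12.3 V, R_th = 1.64 kΩ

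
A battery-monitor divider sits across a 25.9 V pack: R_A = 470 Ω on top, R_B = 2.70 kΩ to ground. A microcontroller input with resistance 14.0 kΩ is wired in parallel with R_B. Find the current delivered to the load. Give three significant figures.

I_L ≈ 1.53 mA

R_B‖R_L = 2263 Ω; V_out = 25.9 × 2263/2733 = 21.45 V.
I_L = V_out / R_L = 21.45 / 14.0 kΩ = 1.53 mA.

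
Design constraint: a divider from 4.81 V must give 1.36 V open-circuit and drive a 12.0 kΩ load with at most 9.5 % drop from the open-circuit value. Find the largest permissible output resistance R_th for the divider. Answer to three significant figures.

Loading drop = R_th/(R_th + R_L) ≤ 0.0950, so R_th ≤ R_L · ε/(1−ε) = 12.0 kΩ × 0.0950/0.9050 = 1.26 kΩ.

R_th ≤ 1.26 kΩ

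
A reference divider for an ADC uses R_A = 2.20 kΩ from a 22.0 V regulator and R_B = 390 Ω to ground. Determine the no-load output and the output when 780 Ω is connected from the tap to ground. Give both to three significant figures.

Open-circuit: V = 22.0 × 390/(2200 + 390) = 3.31 V.
With the load, R_B becomes R_B‖R_L = 260.0 Ω, so V = 22.0 × 260.0/2460 = 2.33 V.

Unloaded: 3.31 V; loaded: 2.33 V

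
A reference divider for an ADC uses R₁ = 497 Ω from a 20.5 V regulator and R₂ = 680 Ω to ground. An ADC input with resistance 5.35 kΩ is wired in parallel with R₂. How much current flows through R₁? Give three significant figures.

R₂‖R_L = 603.3 Ω, so the source sees R₁ + R₂‖R_L = 1100 Ω.
I = 20.5 V / 1100 Ω = 18.6 mA.

I ≈ 18.6 mA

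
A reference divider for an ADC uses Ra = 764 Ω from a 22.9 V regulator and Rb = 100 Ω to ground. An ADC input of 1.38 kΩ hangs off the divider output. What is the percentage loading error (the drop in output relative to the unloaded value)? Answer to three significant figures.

6.02 %

The divider's output (Thévenin) resistance is Ra‖Rb = 88.43 Ω.
Fractional drop under load = R_th/(R_th + R_L) = 88.43 / (88.43 + 1380) = 0.06022.
So the output falls by 6.02 %.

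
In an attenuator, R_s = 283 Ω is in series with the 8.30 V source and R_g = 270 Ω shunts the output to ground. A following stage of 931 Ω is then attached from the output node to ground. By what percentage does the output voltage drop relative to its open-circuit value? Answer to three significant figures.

12.9 %

Unloaded V = 8.30 × 270/553.0 = 4.0524 V.
Loaded: R_g‖R_L = 209.3 Ω, giving V = 8.30 × 209.3/492.3 = 3.5287 V.
Drop = (4.0524 − 3.5287) / 4.0524 = 12.9 %.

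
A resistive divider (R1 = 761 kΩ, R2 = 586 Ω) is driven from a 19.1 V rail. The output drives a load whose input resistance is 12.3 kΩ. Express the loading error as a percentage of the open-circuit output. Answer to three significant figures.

The divider's output (Thévenin) resistance is R1‖R2 = 585.5 Ω.
Fractional drop under load = R_th/(R_th + R_L) = 585.5 / (585.5 + 12300) = 0.04544.
So the output falls by 4.54 %.

4.54 %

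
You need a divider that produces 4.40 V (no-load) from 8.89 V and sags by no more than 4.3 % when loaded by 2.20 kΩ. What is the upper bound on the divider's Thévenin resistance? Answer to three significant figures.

R_th ≤ 98.9 Ω

Loading drop = R_th/(R_th + R_L) ≤ 0.0430, so R_th ≤ R_L · ε/(1−ε) = 2.20 kΩ × 0.0430/0.9570 = 98.9 Ω.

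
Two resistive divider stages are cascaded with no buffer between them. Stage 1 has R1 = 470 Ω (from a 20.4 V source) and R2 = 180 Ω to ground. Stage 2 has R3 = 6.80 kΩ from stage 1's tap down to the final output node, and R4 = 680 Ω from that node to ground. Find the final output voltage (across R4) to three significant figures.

Stage 2 presents R3+R4 = 7480 Ω as a load on stage 1's tap.
Stage 1's lower leg becomes R2‖(R3+R4) = 175.8 Ω, so V_mid = 20.4 × 175.8/645.8 = 5.553 V.
Stage 2 is itself unloaded: V_out = V_mid × R4/(R3+R4) = 5.553 × 680/7480 = 0.505 V.

V_out ≈ 0.505 V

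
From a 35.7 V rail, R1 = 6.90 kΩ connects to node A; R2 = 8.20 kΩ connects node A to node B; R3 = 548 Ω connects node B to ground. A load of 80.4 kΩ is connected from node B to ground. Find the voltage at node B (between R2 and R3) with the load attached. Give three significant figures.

At node B, R3 is in parallel with the load: R3‖R_L = 544.3 Ω.
Below node A the resistance is R2 + (R3‖R_L) = 8744 Ω, so V_A = 35.7 × 8744/15640 = 19.95 V.
Then V_B = V_A × (R3‖R_L)/(R2 + R3‖R_L) = 19.95 × 544.3/8744 = 1.24 V.

V ≈ 1.24 V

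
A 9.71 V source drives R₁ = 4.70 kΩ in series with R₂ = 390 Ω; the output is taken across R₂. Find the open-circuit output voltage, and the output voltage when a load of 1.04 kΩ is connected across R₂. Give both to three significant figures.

Unloaded: 0.744 V; loaded: 0.553 V

Open-circuit: V = 9.71 × 390/(4700 + 390) = 0.744 V.
With the load, R₂ becomes R₂‖R_L = 283.6 Ω, so V = 9.71 × 283.6/4984 = 0.553 V.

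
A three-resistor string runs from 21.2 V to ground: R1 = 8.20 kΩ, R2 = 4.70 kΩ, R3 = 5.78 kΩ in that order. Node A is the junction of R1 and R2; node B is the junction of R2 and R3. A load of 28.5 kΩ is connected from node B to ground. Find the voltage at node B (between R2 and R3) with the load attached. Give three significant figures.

At node B, R3 is in parallel with the load: R3‖R_L = 4.805 kΩ.
Below node A the resistance is R2 + (R3‖R_L) = 9.505 kΩ, so V_A = 21.2 × 9.505/17.71 = 11.38 V.
Then V_B = V_A × (R3‖R_L)/(R2 + R3‖R_L) = 11.38 × 4.805/9.505 = 5.75 V.

V ≈ 5.75 V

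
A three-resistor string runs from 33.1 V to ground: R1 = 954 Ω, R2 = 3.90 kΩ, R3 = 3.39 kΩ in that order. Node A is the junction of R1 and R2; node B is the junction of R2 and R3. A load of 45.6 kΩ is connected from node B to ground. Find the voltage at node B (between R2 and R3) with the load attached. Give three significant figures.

V ≈ 13.0 V

At node B, R3 is in parallel with the load: R3‖R_L = 3155 Ω.
Below node A the resistance is R2 + (R3‖R_L) = 7055 Ω, so V_A = 33.1 × 7055/8009 = 29.16 V.
Then V_B = V_A × (R3‖R_L)/(R2 + R3‖R_L) = 29.16 × 3155/7055 = 13.0 V.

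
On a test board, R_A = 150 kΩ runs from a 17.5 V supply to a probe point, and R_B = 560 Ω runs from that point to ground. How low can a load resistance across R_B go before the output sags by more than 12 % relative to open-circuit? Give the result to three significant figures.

R_L(min) ≈ 4.09 kΩ

Output resistance R_th = R_A‖R_B = (150000 × 560)/150600 = 557.9 Ω.
The fractional drop is R_th/(R_th + R_L); requiring this ≤ 0.120 gives R_L ≥ R_th(1/0.120 − 1) = 557.9 × 7.333 = 4.09 kΩ.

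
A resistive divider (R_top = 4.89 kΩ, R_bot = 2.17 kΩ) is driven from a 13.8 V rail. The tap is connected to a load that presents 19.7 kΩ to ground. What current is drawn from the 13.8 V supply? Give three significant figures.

R_bot‖R_L = 1.955 kΩ, so the source sees R_top + R_bot‖R_L = 6.845 kΩ.
I = 13.8 V / 6.845 kΩ = 2.02 mA.

I ≈ 2.02 mA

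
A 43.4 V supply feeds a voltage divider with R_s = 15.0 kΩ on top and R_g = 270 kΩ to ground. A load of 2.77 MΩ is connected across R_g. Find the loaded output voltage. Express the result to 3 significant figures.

V_out ≈ 40.9 V

The load sits in parallel with R_g: R_g‖R_L = (270 × 2770) / (270 + 2770) = 246.0 kΩ.
V_out = 43.4 × 246.0 / (15.0 + 246.0) = 43.4 × 246.0/261.0 = 40.9 V.
(Unloaded it would have been 41.1 V.)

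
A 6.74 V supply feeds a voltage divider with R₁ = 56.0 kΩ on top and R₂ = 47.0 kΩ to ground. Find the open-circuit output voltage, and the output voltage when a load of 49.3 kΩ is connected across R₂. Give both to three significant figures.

Unloaded: 3.08 V; loaded: 2.03 V

Open-circuit: V = 6.74 × 47.0/(56.0 + 47.0) = 3.08 V.
With the load, R₂ becomes R₂‖R_L = 24.06 kΩ, so V = 6.74 × 24.06/80.06 = 2.03 V.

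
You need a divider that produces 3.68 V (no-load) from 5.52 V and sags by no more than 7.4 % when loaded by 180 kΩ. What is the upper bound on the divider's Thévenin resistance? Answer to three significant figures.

R_th ≤ 14.4 kΩ

Loading drop = R_th/(R_th + R_L) ≤ 0.0740, so R_th ≤ R_L · ε/(1−ε) = 180 kΩ × 0.0740/0.9260 = 14.4 kΩ.
(Any R1, R2 with R2/(R1+R2) = 0.667 and R1‖R2 ≤ 14.4 kΩ will meet the spec.)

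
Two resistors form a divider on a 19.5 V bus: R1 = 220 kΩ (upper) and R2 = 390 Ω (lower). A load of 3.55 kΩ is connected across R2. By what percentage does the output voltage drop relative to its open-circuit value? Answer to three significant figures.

9.88 %

The divider's output (Thévenin) resistance is R1‖R2 = 389.3 Ω.
Fractional drop under load = R_th/(R_th + R_L) = 389.3 / (389.3 + 3550) = 0.09883.
So the output falls by 9.88 %.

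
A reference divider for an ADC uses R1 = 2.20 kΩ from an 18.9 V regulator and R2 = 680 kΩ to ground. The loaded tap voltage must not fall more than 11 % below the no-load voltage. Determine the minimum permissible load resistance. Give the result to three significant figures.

Output resistance R_th = R1‖R2 = (2.20 × 680)/682.2 = 2.193 kΩ.
The fractional drop is R_th/(R_th + R_L); requiring this ≤ 0.110 gives R_L ≥ R_th(1/0.110 − 1) = 2.193 × 8.091 = 17.7 kΩ.

R_L(min) ≈ 17.7 kΩ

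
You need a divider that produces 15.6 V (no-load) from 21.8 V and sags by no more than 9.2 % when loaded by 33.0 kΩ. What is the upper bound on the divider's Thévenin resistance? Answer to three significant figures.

Loading drop = R_th/(R_th + R_L) ≤ 0.0920, so R_th ≤ R_L · ε/(1−ε) = 33.0 kΩ × 0.0920/0.9080 = 3.34 kΩ.
(Any R1, R2 with R2/(R1+R2) = 0.716 and R1‖R2 ≤ 3.34 kΩ will meet the spec.)

R_th ≤ 3.34 kΩ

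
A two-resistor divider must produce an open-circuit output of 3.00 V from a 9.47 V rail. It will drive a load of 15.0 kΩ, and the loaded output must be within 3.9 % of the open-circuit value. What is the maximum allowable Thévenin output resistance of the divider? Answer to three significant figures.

Loading drop = R_th/(R_th + R_L) ≤ 0.0390, so R_th ≤ R_L · ε/(1−ε) = 15.0 kΩ × 0.0390/0.9610 = 609 Ω.

R_th ≤ 609 Ω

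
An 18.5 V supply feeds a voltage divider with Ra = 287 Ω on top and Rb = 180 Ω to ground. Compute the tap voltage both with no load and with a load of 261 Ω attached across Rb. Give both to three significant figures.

Unloaded: 7.13 V; loaded: 5.01 V

Open-circuit: V = 18.5 × 180/(287 + 180) = 7.13 V.
With the load, Rb becomes Rb‖R_L = 106.5 Ω, so V = 18.5 × 106.5/393.5 = 5.01 V.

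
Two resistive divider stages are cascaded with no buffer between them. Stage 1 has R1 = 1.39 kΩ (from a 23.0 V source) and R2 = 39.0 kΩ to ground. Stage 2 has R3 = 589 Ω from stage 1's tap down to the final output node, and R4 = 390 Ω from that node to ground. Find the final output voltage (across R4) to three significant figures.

Stage 2 presents R3+R4 = 979.0 Ω as a load on stage 1's tap.
Stage 1's lower leg becomes R2‖(R3+R4) = 955.0 Ω, so V_mid = 23.0 × 955.0/2345 = 9.367 V.
Stage 2 is itself unloaded: V_out = V_mid × R4/(R3+R4) = 9.367 × 390/979.0 = 3.73 V.

V_out ≈ 3.73 V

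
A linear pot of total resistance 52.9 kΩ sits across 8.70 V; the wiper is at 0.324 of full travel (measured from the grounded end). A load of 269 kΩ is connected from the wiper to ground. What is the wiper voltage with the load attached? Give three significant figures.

The wiper splits the pot into (1−α)R = 35.76 kΩ above and αR = 17.14 kΩ below.
Lower section ‖ load = 16.11 kΩ.
V_wiper = 8.70 × 16.11/(35.76 + 16.11) = 2.70 V.

V ≈ 2.70 V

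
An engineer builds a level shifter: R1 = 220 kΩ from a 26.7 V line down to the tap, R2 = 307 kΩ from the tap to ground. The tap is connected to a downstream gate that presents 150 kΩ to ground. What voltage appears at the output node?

The load sits in parallel with R2: R2‖R_L = (307 × 150) / (307 + 150) = 100.8 kΩ.
V_out = 26.7 × 100.8 / (220 + 100.8) = 26.7 × 100.8/320.8 = 8.39 V.

V_out ≈ 8.39 V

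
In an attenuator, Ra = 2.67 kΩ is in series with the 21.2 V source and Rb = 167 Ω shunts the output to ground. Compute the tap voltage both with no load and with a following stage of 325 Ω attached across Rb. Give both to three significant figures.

Open-circuit: V = 21.2 × 167/(2670 + 167) = 1.25 V.
With the load, Rb becomes Rb‖R_L = 110.3 Ω, so V = 21.2 × 110.3/2780 = 0.841 V.

Unloaded: 1.25 V; loaded: 0.841 V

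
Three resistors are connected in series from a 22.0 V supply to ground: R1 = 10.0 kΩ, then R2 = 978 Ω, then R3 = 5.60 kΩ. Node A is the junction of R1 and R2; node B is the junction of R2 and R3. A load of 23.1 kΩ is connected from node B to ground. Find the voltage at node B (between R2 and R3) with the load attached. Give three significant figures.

At node B, R3 is in parallel with the load: R3‖R_L = 4507 Ω.
Below node A the resistance is R2 + (R3‖R_L) = 5485 Ω, so V_A = 22.0 × 5485/15490 = 7.793 V.
Then V_B = V_A × (R3‖R_L)/(R2 + R3‖R_L) = 7.793 × 4507/5485 = 6.40 V.

V ≈ 6.40 V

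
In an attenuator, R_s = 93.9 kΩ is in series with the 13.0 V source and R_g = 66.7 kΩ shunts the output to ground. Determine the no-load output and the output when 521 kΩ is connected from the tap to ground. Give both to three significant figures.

Open-circuit: V = 13.0 × 66.7/(93.9 + 66.7) = 5.40 V.
With the load, R_g becomes R_g‖R_L = 59.13 kΩ, so V = 13.0 × 59.13/153.0 = 5.02 V.

Unloaded: 5.40 V; loaded: 5.02 V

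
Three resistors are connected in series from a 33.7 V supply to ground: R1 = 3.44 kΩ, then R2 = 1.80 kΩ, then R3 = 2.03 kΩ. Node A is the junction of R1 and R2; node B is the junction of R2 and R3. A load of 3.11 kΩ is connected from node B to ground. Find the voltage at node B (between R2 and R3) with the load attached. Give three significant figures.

At node B, R3 is in parallel with the load: R3‖R_L = 1.228 kΩ.
Below node A the resistance is R2 + (R3‖R_L) = 3.028 kΩ, so V_A = 33.7 × 3.028/6.468 = 15.78 V.
Then V_B = V_A × (R3‖R_L)/(R2 + R3‖R_L) = 15.78 × 1.228/3.028 = 6.40 V.

V ≈ 6.40 V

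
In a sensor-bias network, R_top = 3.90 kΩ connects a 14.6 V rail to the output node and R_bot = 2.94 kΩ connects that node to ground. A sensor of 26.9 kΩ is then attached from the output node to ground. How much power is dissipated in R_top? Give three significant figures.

P ≈ 19.4 mW

Total resistance from the source is R_top + (R_bot‖R_L) = 6.550 kΩ, so I = 14.6/6.550 kΩ = 2.229 mA.
P = I²·R_top = (2.229 mA)² × 3.90 kΩ = 19.4 mW.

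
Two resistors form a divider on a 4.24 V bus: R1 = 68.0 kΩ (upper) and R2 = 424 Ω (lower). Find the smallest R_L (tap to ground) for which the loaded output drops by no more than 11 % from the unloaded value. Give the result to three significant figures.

Output resistance R_th = R1‖R2 = (68000 × 424)/68420 = 421.4 Ω.
The fractional drop is R_th/(R_th + R_L); requiring this ≤ 0.110 gives R_L ≥ R_th(1/0.110 − 1) = 421.4 × 8.091 = 3.41 kΩ.

R_L(min) ≈ 3.41 kΩ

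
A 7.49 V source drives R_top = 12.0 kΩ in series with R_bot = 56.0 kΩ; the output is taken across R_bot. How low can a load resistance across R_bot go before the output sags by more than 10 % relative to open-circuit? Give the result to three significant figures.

Output resistance R_th = R_top‖R_bot = (12.0 × 56.0)/68.00 = 9.882 kΩ.
The fractional drop is R_th/(R_th + R_L); requiring this ≤ 0.100 gives R_L ≥ R_th(1/0.100 − 1) = 9.882 × 9.000 = 88.9 kΩ.

R_L(min) ≈ 88.9 kΩ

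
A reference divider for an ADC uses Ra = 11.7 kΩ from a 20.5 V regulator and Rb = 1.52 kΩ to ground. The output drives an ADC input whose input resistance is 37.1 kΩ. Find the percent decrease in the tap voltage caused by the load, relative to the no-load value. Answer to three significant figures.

3.50 %

The divider's output (Thévenin) resistance is Ra‖Rb = 1.345 kΩ.
Fractional drop under load = R_th/(R_th + R_L) = 1.345 / (1.345 + 37.1) = 0.03499.
So the output falls by 3.50 %.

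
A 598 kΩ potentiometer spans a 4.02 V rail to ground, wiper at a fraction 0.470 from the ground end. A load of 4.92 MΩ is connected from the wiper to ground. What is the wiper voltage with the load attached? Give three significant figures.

The wiper splits the pot into (1−α)R = 316.9 kΩ above and αR = 281.1 kΩ below.
Lower section ‖ load = 265.9 kΩ.
V_wiper = 4.02 × 265.9/(316.9 + 265.9) = 1.83 V.

V ≈ 1.83 V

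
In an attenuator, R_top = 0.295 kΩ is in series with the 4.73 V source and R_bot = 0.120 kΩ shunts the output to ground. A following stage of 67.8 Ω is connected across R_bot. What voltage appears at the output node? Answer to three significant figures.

V_out ≈ 0.606 V

The load sits in parallel with R_bot: R_bot‖R_L = (120 × 67.8) / (120 + 67.8) = 43.32 Ω.
V_out = 4.73 × 43.32 / (295 + 43.32) = 4.73 × 43.32/338.3 = 0.606 V.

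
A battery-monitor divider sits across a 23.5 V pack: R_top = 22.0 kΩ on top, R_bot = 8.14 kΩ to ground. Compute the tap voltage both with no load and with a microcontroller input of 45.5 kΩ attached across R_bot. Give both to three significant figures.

Unloaded: 6.35 V; loaded: 5.61 V

Open-circuit: V = 23.5 × 8.14/(22.0 + 8.14) = 6.35 V.
With the load, R_bot becomes R_bot‖R_L = 6.905 kΩ, so V = 23.5 × 6.905/28.90 = 5.61 V.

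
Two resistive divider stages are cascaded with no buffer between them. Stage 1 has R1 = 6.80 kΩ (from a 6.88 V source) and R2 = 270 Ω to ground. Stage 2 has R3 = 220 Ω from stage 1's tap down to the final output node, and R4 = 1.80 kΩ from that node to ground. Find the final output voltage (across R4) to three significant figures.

Stage 2 presents R3+R4 = 2020 Ω as a load on stage 1's tap.
Stage 1's lower leg becomes R2‖(R3+R4) = 238.2 Ω, so V_mid = 6.88 × 238.2/7038 = 0.2328 V.
Stage 2 is itself unloaded: V_out = V_mid × R4/(R3+R4) = 0.2328 × 1800/2020 = 0.207 V.

V_out ≈ 0.207 V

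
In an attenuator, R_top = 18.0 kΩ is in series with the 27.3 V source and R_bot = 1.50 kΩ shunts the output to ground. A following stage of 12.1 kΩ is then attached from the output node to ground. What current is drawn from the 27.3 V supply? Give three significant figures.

I ≈ 1.41 mA

R_bot‖R_L = 1.335 kΩ, so the source sees R_top + R_bot‖R_L = 19.33 kΩ.
I = 27.3 V / 19.33 kΩ = 1.41 mA.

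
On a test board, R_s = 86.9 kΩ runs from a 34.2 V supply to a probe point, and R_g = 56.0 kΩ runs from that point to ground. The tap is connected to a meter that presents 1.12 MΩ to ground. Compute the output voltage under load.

V_out ≈ 13.0 V

The load sits in parallel with R_g: R_g‖R_L = (56.0 × 1120) / (56.0 + 1120) = 53.33 kΩ.
V_out = 34.2 × 53.33 / (86.9 + 53.33) = 34.2 × 53.33/140.2 = 13.0 V.
(Unloaded it would have been 13.4 V.)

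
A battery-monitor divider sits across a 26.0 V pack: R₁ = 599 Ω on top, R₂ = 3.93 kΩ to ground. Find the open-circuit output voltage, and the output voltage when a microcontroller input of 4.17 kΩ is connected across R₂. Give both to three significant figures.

Unloaded: 22.6 V; loaded: 20.1 V

Open-circuit: V = 26.0 × 3930/(599 + 3930) = 22.6 V.
With the load, R₂ becomes R₂‖R_L = 2023 Ω, so V = 26.0 × 2023/2622 = 20.1 V.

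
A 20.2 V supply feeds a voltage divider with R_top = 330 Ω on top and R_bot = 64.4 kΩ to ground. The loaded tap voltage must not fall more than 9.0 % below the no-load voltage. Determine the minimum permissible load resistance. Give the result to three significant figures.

R_L(min) ≈ 3.32 kΩ

Output resistance R_th = R_top‖R_bot = (330 × 64400)/64730 = 328.3 Ω.
The fractional drop is R_th/(R_th + R_L); requiring this ≤ 0.0900 gives R_L ≥ R_th(1/0.0900 − 1) = 328.3 × 10.11 = 3.32 kΩ.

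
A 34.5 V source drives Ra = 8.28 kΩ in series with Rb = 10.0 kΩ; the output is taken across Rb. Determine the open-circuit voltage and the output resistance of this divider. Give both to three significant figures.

V_th = 18.9 V, R_th = 4.53 kΩ

V_th is the open-circuit tap voltage: 34.5 × 10.0/(8.28 + 10.0) = 18.9 V.
With the supply zeroed, Ra and Rb appear in parallel from the tap: R_th = Ra‖Rb = (8.28 × 10.0)/18.28 = 4.53 kΩ.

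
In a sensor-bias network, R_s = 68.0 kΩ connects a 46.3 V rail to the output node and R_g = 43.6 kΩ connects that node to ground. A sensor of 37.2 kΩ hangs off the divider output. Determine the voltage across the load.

The load sits in parallel with R_g: R_g‖R_L = (43.6 × 37.2) / (43.6 + 37.2) = 20.07 kΩ.
V_out = 46.3 × 20.07 / (68.0 + 20.07) = 46.3 × 20.07/88.07 = 10.6 V.

V_out ≈ 10.6 V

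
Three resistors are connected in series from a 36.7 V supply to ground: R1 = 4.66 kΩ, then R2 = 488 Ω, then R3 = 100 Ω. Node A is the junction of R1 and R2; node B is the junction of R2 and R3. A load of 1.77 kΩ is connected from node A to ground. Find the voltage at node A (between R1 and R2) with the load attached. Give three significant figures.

Below node A the series string R2+R3 = 588.0 Ω sits in parallel with the 1770 Ω load: 441.4 Ω.
V_A = 36.7 × 441.4/(4660 + 441.4) = 3.18 V.

V ≈ 3.18 V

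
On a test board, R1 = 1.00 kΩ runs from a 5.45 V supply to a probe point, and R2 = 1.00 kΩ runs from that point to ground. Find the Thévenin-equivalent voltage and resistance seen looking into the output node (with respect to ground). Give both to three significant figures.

V_th is the open-circuit tap voltage: 5.45 × 1.00/(1.00 + 1.00) = 2.73 V.
With the supply zeroed, R1 and R2 appear in parallel from the tap: R_th = R1‖R2 = (1.00 × 1.00)/2.000 = 500 Ω.

V_th = 2.73 V, R_th = 500 Ω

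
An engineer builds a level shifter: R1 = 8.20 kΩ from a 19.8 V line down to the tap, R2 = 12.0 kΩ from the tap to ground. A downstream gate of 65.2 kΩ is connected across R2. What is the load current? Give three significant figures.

I_L ≈ 0.168 mA

R2‖R_L = 10.13 kΩ; V_out = 19.8 × 10.13/18.33 = 10.94 V.
I_L = V_out / R_L = 10.94 / 65.2 kΩ = 0.168 mA.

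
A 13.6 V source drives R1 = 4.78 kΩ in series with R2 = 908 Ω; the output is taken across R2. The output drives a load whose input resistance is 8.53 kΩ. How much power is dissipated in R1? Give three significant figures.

P ≈ 28.2 mW

Total resistance from the source is R1 + (R2‖R_L) = 5601 Ω, so I = 13.6/5601 Ω = 2.428 mA.
P = I²·R1 = (2.428 mA)² × 4.78 kΩ = 28.2 mW.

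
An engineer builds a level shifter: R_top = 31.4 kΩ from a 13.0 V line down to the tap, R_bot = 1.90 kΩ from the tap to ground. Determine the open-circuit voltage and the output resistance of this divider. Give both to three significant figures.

V_th is the open-circuit tap voltage: 13.0 × 1.90/(31.4 + 1.90) = 0.742 V.
With the supply zeroed, R_top and R_bot appear in parallel from the tap: R_th = R_top‖R_bot = (31.4 × 1.90)/33.30 = 1.79 kΩ.

V_th = 0.742 V, R_th = 1.79 kΩ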